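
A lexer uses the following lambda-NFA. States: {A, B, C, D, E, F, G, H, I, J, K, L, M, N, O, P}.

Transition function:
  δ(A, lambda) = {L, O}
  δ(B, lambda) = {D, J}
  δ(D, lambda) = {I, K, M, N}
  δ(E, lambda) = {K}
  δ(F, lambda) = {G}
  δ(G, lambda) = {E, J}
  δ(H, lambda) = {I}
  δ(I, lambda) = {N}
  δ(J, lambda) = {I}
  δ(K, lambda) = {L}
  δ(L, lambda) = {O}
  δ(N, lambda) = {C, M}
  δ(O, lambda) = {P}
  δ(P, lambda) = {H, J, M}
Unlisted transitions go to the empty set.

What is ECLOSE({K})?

{C, H, I, J, K, L, M, N, O, P}

Start with {K}.
From K via lambda: add L.
From L via lambda: add O.
From O via lambda: add P.
From P via lambda: add H, J, M.
From H via lambda: add I.
From I via lambda: add N.
From N via lambda: add C.
No new states can be added; the closed set is {C, H, I, J, K, L, M, N, O, P}.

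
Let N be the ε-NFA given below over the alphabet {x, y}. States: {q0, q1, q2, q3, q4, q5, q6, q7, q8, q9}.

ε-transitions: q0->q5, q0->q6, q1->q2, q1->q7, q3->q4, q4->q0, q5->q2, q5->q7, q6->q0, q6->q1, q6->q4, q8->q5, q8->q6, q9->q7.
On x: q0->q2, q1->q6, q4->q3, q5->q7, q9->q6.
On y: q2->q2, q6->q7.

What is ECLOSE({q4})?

{q0, q1, q2, q4, q5, q6, q7}

Start with {q4}.
From q4 via ε: add q0.
From q0 via ε: add q5, q6.
From q5 via ε: add q2, q7.
From q6 via ε: add q1.
No new states can be added; the closed set is {q0, q1, q2, q4, q5, q6, q7}.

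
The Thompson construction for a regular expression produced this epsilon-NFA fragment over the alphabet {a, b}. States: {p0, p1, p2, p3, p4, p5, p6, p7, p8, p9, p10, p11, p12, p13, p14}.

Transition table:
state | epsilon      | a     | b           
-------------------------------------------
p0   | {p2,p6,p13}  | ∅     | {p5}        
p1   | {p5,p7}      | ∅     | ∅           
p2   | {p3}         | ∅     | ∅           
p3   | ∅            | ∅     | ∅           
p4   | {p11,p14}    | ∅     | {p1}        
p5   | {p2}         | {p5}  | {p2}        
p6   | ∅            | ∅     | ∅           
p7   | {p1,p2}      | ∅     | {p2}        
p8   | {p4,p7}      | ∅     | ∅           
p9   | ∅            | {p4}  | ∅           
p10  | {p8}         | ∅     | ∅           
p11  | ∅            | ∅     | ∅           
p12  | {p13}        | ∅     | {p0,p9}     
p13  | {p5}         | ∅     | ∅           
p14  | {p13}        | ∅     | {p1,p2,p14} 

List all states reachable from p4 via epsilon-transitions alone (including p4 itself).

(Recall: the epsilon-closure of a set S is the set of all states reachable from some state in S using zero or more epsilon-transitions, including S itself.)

{p2, p3, p4, p5, p11, p13, p14}

Start with {p4}.
From p4 via epsilon: add p11, p14.
From p14 via epsilon: add p13.
From p13 via epsilon: add p5.
From p5 via epsilon: add p2.
From p2 via epsilon: add p3.
No new states can be added; the closed set is {p2, p3, p4, p5, p11, p13, p14}.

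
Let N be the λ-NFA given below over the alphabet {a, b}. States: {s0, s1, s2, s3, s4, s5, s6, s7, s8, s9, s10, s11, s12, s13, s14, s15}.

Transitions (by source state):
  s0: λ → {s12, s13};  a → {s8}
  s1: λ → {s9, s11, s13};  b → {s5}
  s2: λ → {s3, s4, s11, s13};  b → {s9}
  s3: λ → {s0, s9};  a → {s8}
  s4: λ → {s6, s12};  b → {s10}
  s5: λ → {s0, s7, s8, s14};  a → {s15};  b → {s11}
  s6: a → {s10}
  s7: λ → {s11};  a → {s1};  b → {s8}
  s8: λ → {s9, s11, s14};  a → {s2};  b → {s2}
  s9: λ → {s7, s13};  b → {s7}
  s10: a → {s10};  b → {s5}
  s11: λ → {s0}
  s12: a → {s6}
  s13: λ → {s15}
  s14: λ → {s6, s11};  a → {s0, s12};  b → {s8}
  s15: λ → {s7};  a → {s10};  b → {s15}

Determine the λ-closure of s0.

{s0, s7, s11, s12, s13, s15}

Start with {s0}.
From s0 via λ: add s12, s13.
From s13 via λ: add s15.
From s15 via λ: add s7.
From s7 via λ: add s11.
No new states can be added; the closed set is {s0, s7, s11, s12, s13, s15}.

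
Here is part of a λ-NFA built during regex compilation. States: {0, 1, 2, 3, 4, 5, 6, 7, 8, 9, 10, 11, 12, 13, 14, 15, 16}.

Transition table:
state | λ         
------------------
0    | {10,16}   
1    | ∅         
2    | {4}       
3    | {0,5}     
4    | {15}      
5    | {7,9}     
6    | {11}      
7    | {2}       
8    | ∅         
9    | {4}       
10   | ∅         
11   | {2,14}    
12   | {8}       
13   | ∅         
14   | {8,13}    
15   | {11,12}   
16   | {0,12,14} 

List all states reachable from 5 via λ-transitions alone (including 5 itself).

Start with {5}.
From 5 via λ: add 7, 9.
From 7 via λ: add 2.
From 9 via λ: add 4.
From 4 via λ: add 15.
From 15 via λ: add 11, 12.
From 11 via λ: add 14.
From 12 via λ: add 8.
From 14 via λ: add 13.
No new states can be added; the closed set is {2, 4, 5, 7, 8, 9, 11, 12, 13, 14, 15}.

{2, 4, 5, 7, 8, 9, 11, 12, 13, 14, 15}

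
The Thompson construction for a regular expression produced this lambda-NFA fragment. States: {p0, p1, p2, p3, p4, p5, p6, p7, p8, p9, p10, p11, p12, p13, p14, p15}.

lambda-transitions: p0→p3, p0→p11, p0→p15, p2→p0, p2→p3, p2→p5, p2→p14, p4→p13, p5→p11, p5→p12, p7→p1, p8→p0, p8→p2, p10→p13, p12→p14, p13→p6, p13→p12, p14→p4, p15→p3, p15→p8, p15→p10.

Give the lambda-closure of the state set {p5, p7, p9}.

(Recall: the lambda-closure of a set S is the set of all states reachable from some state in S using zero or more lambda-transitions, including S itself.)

{p1, p4, p5, p6, p7, p9, p11, p12, p13, p14}

Start with {p5, p7, p9}.
From p5 via lambda: add p11, p12.
From p7 via lambda: add p1.
From p12 via lambda: add p14.
From p14 via lambda: add p4.
From p4 via lambda: add p13.
From p13 via lambda: add p6.
No new states can be added; the closed set is {p1, p4, p5, p6, p7, p9, p11, p12, p13, p14}.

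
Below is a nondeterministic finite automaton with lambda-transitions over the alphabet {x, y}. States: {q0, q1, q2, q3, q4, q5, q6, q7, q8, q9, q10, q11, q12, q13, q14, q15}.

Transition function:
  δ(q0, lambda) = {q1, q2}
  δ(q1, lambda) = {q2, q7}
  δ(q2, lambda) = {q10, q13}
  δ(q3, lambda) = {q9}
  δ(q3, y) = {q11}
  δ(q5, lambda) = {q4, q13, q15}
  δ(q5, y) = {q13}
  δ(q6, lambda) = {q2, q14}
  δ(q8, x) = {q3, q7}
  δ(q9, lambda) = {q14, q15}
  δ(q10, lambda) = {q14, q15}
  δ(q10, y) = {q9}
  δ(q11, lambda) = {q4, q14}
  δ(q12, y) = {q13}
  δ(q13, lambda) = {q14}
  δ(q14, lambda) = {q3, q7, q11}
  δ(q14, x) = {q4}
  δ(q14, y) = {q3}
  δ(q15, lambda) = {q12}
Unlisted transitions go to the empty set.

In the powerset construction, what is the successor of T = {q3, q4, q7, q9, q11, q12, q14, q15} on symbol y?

{q3, q4, q7, q9, q11, q12, q13, q14, q15}

q3 on y → {q11}.
q12 on y → {q13}.
q14 on y → {q3}.
No y-transition from q4, q7, q9, q11, q15.
Union after reading y: {q3, q11, q13}.
Now take the lambda-closure:
From q3 via lambda: add q9.
From q11 via lambda: add q4, q14.
From q9 via lambda: add q15.
From q14 via lambda: add q7.
From q15 via lambda: add q12.
No new states can be added; the closed set is {q3, q4, q7, q9, q11, q12, q13, q14, q15}.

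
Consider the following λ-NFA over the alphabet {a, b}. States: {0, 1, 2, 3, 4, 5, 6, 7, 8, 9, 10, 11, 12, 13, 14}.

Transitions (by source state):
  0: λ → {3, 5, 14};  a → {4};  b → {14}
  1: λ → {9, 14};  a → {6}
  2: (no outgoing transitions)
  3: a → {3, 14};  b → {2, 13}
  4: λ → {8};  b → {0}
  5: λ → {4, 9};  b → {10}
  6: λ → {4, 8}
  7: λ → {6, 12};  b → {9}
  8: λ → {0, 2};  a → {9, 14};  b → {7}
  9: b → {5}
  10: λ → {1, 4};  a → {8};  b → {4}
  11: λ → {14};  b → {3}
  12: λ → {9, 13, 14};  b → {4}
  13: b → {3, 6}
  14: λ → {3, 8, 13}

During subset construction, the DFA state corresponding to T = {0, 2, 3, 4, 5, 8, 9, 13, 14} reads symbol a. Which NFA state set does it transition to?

{0, 2, 3, 4, 5, 8, 9, 13, 14}

0 on a → {4}.
3 on a → {3, 14}.
8 on a → {9, 14}.
No a-transition from 2, 4, 5, 9, 13, 14.
Union after reading a: {3, 4, 9, 14}.
Now take the λ-closure:
From 4 via λ: add 8.
From 14 via λ: add 13.
From 8 via λ: add 0, 2.
From 0 via λ: add 5.
No new states can be added; the closed set is {0, 2, 3, 4, 5, 8, 9, 13, 14}.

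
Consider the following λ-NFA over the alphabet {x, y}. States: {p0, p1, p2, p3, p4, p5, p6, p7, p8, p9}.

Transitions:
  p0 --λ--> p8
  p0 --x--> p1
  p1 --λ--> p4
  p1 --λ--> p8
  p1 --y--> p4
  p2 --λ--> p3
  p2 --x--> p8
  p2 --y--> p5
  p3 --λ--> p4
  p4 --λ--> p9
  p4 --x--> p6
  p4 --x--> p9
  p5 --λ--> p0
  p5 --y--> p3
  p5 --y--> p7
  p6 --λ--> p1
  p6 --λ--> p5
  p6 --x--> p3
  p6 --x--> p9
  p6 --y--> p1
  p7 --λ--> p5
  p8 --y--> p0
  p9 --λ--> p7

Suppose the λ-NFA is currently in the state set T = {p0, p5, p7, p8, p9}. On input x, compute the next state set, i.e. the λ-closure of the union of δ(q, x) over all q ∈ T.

p0 on x → {p1}.
No x-transition from p5, p7, p8, p9.
Union after reading x: {p1}.
Now take the λ-closure:
From p1 via λ: add p4, p8.
From p4 via λ: add p9.
From p9 via λ: add p7.
From p7 via λ: add p5.
From p5 via λ: add p0.
No new states can be added; the closed set is {p0, p1, p4, p5, p7, p8, p9}.

{p0, p1, p4, p5, p7, p8, p9}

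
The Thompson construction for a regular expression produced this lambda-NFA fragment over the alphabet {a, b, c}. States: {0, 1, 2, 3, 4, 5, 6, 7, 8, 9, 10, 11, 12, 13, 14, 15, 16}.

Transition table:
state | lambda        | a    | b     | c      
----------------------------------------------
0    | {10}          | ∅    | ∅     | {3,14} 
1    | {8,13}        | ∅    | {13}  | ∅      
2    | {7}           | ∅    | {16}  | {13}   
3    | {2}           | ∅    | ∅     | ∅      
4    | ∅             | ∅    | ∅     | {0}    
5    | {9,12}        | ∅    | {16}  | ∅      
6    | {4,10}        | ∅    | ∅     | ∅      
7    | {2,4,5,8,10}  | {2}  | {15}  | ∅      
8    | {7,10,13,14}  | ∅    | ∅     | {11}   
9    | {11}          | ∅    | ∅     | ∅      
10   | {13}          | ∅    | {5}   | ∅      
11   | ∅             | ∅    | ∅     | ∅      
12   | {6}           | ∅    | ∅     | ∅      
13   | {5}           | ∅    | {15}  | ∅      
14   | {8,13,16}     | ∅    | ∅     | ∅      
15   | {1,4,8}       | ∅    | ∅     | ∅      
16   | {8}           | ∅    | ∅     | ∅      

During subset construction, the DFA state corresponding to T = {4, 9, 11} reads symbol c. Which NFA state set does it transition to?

{0, 4, 5, 6, 9, 10, 11, 12, 13}

4 on c → {0}.
No c-transition from 9, 11.
Union after reading c: {0}.
Now take the lambda-closure:
From 0 via lambda: add 10.
From 10 via lambda: add 13.
From 13 via lambda: add 5.
From 5 via lambda: add 9, 12.
From 9 via lambda: add 11.
From 12 via lambda: add 6.
From 6 via lambda: add 4.
No new states can be added; the closed set is {0, 4, 5, 6, 9, 10, 11, 12, 13}.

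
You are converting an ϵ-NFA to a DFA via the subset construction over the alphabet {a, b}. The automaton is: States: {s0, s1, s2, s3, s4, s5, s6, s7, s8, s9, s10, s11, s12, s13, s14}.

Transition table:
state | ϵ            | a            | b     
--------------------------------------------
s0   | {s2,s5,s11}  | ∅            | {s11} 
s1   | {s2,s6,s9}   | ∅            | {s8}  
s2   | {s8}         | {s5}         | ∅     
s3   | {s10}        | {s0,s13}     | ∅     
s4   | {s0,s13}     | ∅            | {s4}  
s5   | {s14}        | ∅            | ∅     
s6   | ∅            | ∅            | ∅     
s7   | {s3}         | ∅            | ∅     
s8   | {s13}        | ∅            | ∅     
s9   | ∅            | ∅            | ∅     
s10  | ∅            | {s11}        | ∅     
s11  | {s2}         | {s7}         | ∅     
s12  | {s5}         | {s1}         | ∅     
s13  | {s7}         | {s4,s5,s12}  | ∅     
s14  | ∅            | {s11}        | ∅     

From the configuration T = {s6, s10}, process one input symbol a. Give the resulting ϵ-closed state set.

{s2, s3, s7, s8, s10, s11, s13}

s10 on a → {s11}.
No a-transition from s6.
Union after reading a: {s11}.
Now take the ϵ-closure:
From s11 via ϵ: add s2.
From s2 via ϵ: add s8.
From s8 via ϵ: add s13.
From s13 via ϵ: add s7.
From s7 via ϵ: add s3.
From s3 via ϵ: add s10.
No new states can be added; the closed set is {s2, s3, s7, s8, s10, s11, s13}.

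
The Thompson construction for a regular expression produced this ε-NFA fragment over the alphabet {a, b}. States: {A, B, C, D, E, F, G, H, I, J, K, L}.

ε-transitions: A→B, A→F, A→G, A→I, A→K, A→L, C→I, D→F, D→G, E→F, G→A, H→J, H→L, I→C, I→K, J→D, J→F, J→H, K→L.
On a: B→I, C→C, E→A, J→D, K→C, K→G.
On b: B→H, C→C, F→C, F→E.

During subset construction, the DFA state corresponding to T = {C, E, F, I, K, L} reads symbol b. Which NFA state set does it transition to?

C on b → {C}.
F on b → {C, E}.
No b-transition from E, I, K, L.
Union after reading b: {C, E}.
Now take the ε-closure:
From C via ε: add I.
From E via ε: add F.
From I via ε: add K.
From K via ε: add L.
No new states can be added; the closed set is {C, E, F, I, K, L}.

{C, E, F, I, K, L}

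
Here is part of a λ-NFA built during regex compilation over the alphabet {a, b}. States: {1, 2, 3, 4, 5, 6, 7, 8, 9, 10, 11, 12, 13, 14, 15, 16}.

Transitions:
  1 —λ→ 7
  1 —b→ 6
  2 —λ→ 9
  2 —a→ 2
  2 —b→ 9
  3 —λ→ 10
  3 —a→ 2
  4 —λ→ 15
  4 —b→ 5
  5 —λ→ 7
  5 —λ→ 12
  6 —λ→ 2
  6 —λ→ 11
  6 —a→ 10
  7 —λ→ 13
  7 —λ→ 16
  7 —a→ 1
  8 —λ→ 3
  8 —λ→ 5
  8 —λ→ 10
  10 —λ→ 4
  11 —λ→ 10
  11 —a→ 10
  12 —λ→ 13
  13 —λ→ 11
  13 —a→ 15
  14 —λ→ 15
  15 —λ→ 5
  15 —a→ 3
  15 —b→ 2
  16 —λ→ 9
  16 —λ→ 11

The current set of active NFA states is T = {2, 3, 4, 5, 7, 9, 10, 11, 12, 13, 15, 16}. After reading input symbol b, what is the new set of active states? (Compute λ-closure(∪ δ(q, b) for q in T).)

2 on b → {9}.
4 on b → {5}.
15 on b → {2}.
No b-transition from 3, 5, 7, 9, 10, 11, 12, 13, 16.
Union after reading b: {2, 5, 9}.
Now take the λ-closure:
From 5 via λ: add 7, 12.
From 7 via λ: add 13, 16.
From 13 via λ: add 11.
From 11 via λ: add 10.
From 10 via λ: add 4.
From 4 via λ: add 15.
No new states can be added; the closed set is {2, 4, 5, 7, 9, 10, 11, 12, 13, 15, 16}.

{2, 4, 5, 7, 9, 10, 11, 12, 13, 15, 16}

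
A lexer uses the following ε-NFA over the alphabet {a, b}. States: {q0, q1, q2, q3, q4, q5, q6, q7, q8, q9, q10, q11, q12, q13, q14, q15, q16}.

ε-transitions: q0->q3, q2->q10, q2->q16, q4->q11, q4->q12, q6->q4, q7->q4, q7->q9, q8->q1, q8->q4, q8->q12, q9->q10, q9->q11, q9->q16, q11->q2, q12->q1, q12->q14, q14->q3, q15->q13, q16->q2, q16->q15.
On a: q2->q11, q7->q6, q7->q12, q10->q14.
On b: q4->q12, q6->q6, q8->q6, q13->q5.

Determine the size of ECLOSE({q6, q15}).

12

Start with {q6, q15}.
From q6 via ε: add q4.
From q15 via ε: add q13.
From q4 via ε: add q11, q12.
From q11 via ε: add q2.
From q12 via ε: add q1, q14.
From q2 via ε: add q10, q16.
From q14 via ε: add q3.
ε-closure = {q1, q2, q3, q4, q6, q10, q11, q12, q13, q14, q15, q16}, which has 12 states.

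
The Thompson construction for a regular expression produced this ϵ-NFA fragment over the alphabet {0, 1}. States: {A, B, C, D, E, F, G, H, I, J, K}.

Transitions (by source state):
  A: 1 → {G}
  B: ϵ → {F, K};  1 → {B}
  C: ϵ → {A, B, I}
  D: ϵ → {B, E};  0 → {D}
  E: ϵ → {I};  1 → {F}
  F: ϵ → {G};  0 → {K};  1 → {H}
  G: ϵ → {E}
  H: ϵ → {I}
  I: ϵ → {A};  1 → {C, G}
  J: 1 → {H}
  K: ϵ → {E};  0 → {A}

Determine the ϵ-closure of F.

{A, E, F, G, I}

Start with {F}.
From F via ϵ: add G.
From G via ϵ: add E.
From E via ϵ: add I.
From I via ϵ: add A.
No new states can be added; the closed set is {A, E, F, G, I}.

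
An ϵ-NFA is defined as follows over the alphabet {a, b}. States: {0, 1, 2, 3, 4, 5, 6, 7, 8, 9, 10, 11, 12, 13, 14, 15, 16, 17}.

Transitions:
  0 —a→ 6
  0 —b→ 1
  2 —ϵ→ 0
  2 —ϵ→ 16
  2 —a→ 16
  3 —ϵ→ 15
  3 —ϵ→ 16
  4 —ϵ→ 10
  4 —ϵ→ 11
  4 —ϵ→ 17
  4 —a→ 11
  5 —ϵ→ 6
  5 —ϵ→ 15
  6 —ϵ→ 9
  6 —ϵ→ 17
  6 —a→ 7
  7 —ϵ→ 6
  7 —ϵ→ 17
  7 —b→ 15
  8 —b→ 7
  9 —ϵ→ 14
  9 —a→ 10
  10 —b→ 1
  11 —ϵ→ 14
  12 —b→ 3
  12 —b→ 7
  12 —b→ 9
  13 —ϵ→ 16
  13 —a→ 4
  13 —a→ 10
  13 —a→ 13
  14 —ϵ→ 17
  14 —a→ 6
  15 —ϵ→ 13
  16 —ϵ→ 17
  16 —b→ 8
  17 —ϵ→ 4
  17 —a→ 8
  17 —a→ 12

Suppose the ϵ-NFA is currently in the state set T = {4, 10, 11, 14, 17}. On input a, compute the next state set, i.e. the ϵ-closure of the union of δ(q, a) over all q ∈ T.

4 on a → {11}.
14 on a → {6}.
17 on a → {8, 12}.
No a-transition from 10, 11.
Union after reading a: {6, 8, 11, 12}.
Now take the ϵ-closure:
From 6 via ϵ: add 9, 17.
From 11 via ϵ: add 14.
From 17 via ϵ: add 4.
From 4 via ϵ: add 10.
No new states can be added; the closed set is {4, 6, 8, 9, 10, 11, 12, 14, 17}.

{4, 6, 8, 9, 10, 11, 12, 14, 17}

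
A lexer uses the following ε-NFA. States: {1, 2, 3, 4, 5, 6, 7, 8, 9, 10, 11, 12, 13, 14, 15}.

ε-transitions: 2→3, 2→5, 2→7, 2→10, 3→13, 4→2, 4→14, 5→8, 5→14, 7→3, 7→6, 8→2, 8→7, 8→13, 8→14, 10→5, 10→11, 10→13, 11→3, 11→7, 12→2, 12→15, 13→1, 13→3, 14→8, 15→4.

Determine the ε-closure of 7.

{1, 3, 6, 7, 13}

Start with {7}.
From 7 via ε: add 3, 6.
From 3 via ε: add 13.
From 13 via ε: add 1.
No new states can be added; the closed set is {1, 3, 6, 7, 13}.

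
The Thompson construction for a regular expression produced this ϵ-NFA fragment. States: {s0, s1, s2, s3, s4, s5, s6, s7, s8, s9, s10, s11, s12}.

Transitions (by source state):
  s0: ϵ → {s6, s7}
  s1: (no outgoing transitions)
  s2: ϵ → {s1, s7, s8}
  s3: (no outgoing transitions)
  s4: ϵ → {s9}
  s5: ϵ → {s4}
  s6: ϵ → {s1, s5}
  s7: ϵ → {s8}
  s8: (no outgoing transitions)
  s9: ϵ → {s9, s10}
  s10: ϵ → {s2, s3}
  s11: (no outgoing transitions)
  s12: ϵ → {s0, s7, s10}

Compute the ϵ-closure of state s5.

Start with {s5}.
From s5 via ϵ: add s4.
From s4 via ϵ: add s9.
From s9 via ϵ: add s10.
From s10 via ϵ: add s2, s3.
From s2 via ϵ: add s1, s7, s8.
No new states can be added; the closed set is {s1, s2, s3, s4, s5, s7, s8, s9, s10}.

{s1, s2, s3, s4, s5, s7, s8, s9, s10}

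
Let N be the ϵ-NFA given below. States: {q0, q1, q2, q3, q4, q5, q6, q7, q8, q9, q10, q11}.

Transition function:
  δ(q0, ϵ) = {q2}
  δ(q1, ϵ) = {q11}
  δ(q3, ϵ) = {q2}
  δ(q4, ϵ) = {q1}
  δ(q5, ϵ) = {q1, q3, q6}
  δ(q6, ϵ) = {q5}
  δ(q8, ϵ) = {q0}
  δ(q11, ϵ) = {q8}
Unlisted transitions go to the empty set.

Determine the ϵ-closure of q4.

Start with {q4}.
From q4 via ϵ: add q1.
From q1 via ϵ: add q11.
From q11 via ϵ: add q8.
From q8 via ϵ: add q0.
From q0 via ϵ: add q2.
No new states can be added; the closed set is {q0, q1, q2, q4, q8, q11}.

{q0, q1, q2, q4, q8, q11}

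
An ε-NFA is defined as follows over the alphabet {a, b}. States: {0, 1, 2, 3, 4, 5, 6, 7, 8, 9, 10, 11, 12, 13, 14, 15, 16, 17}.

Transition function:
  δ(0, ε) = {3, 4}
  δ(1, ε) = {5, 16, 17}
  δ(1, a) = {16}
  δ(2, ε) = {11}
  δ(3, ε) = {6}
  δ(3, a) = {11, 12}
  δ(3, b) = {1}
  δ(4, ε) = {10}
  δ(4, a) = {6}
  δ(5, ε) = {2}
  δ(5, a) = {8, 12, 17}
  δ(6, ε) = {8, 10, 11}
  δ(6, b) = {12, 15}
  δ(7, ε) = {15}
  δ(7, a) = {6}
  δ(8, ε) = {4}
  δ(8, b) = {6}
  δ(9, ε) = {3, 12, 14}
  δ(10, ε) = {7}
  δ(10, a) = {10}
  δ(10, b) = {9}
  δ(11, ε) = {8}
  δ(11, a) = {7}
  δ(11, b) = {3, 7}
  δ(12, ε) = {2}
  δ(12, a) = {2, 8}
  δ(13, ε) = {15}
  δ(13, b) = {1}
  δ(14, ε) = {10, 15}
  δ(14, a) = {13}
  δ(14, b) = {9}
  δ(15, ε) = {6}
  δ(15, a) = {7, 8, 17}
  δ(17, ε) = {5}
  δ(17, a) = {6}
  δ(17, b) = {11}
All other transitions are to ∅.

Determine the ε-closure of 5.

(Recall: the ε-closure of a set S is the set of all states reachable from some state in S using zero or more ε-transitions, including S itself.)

Start with {5}.
From 5 via ε: add 2.
From 2 via ε: add 11.
From 11 via ε: add 8.
From 8 via ε: add 4.
From 4 via ε: add 10.
From 10 via ε: add 7.
From 7 via ε: add 15.
From 15 via ε: add 6.
No new states can be added; the closed set is {2, 4, 5, 6, 7, 8, 10, 11, 15}.

{2, 4, 5, 6, 7, 8, 10, 11, 15}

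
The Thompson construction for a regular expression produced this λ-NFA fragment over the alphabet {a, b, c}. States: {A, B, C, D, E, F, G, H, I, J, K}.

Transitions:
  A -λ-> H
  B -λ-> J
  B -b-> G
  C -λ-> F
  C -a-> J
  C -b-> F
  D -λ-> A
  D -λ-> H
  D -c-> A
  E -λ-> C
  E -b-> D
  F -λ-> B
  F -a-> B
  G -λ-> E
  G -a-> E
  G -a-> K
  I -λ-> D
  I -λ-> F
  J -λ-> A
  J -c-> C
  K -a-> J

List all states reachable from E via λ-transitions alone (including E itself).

Start with {E}.
From E via λ: add C.
From C via λ: add F.
From F via λ: add B.
From B via λ: add J.
From J via λ: add A.
From A via λ: add H.
No new states can be added; the closed set is {A, B, C, E, F, H, J}.

{A, B, C, E, F, H, J}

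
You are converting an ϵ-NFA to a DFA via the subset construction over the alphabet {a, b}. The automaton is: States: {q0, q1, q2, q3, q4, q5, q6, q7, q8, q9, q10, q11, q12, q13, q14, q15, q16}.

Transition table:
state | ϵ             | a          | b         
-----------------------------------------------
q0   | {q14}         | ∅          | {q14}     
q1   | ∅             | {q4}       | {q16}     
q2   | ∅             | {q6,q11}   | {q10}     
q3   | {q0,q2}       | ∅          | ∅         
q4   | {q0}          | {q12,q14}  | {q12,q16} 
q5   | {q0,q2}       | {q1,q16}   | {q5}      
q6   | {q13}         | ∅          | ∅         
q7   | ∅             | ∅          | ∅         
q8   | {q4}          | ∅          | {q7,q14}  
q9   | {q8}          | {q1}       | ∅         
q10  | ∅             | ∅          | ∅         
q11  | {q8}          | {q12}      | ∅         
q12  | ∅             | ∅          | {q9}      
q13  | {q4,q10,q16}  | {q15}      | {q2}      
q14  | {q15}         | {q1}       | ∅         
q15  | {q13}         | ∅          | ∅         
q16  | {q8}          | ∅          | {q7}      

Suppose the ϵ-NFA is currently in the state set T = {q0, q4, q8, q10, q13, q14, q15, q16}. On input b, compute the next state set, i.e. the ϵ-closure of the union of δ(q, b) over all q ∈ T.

q0 on b → {q14}.
q4 on b → {q12, q16}.
q8 on b → {q7, q14}.
q13 on b → {q2}.
q16 on b → {q7}.
No b-transition from q10, q14, q15.
Union after reading b: {q2, q7, q12, q14, q16}.
Now take the ϵ-closure:
From q14 via ϵ: add q15.
From q16 via ϵ: add q8.
From q8 via ϵ: add q4.
From q15 via ϵ: add q13.
From q4 via ϵ: add q0.
From q13 via ϵ: add q10.
No new states can be added; the closed set is {q0, q2, q4, q7, q8, q10, q12, q13, q14, q15, q16}.

{q0, q2, q4, q7, q8, q10, q12, q13, q14, q15, q16}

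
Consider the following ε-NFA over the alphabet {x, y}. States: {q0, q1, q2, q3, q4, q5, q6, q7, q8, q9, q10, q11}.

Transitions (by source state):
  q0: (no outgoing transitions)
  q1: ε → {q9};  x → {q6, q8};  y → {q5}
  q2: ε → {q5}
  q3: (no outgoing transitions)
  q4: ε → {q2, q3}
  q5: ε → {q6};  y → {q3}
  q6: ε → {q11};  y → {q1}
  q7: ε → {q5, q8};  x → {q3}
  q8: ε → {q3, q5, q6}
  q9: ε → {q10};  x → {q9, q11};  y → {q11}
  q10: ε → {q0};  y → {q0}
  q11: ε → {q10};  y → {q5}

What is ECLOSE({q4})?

Start with {q4}.
From q4 via ε: add q2, q3.
From q2 via ε: add q5.
From q5 via ε: add q6.
From q6 via ε: add q11.
From q11 via ε: add q10.
From q10 via ε: add q0.
No new states can be added; the closed set is {q0, q2, q3, q4, q5, q6, q10, q11}.

{q0, q2, q3, q4, q5, q6, q10, q11}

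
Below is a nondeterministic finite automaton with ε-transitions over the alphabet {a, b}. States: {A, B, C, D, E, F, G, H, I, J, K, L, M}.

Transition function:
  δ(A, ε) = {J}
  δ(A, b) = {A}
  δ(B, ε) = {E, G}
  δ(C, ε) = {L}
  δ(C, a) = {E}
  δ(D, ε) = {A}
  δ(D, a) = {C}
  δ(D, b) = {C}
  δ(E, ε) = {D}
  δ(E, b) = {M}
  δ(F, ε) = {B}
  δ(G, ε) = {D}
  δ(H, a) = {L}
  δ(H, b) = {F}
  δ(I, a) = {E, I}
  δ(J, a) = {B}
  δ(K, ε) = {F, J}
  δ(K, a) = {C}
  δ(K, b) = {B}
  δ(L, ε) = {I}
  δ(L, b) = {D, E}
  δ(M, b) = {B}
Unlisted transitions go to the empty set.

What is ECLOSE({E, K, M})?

Start with {E, K, M}.
From E via ε: add D.
From K via ε: add F, J.
From D via ε: add A.
From F via ε: add B.
From B via ε: add G.
No new states can be added; the closed set is {A, B, D, E, F, G, J, K, M}.

{A, B, D, E, F, G, J, K, M}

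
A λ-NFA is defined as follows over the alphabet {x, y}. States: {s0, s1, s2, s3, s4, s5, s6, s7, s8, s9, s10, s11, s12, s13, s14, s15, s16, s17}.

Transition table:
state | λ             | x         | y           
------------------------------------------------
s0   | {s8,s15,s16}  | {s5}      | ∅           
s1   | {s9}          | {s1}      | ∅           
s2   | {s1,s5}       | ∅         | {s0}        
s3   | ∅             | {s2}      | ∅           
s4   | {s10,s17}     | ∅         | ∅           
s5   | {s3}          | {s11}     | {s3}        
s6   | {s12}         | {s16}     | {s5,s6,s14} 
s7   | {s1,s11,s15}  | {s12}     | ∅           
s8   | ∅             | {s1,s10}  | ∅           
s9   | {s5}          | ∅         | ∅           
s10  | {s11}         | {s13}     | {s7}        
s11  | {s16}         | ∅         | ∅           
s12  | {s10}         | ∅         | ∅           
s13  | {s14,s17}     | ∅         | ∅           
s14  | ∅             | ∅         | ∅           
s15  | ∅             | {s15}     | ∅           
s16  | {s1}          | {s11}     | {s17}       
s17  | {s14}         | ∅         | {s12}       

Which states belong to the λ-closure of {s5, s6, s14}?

{s1, s3, s5, s6, s9, s10, s11, s12, s14, s16}

Start with {s5, s6, s14}.
From s5 via λ: add s3.
From s6 via λ: add s12.
From s12 via λ: add s10.
From s10 via λ: add s11.
From s11 via λ: add s16.
From s16 via λ: add s1.
From s1 via λ: add s9.
No new states can be added; the closed set is {s1, s3, s5, s6, s9, s10, s11, s12, s14, s16}.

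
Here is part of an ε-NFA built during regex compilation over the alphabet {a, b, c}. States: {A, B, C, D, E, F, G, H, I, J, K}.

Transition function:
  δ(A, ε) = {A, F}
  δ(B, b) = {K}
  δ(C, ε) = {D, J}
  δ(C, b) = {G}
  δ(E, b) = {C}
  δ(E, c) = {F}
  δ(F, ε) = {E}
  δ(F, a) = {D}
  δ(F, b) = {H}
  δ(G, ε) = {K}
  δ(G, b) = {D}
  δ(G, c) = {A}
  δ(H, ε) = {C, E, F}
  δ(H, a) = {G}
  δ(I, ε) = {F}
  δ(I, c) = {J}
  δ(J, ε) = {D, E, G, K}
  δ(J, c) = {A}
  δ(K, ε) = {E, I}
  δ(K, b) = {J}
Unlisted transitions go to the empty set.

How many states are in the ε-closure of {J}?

7

Start with {J}.
From J via ε: add D, E, G, K.
From K via ε: add I.
From I via ε: add F.
ε-closure = {D, E, F, G, I, J, K}, which has 7 states.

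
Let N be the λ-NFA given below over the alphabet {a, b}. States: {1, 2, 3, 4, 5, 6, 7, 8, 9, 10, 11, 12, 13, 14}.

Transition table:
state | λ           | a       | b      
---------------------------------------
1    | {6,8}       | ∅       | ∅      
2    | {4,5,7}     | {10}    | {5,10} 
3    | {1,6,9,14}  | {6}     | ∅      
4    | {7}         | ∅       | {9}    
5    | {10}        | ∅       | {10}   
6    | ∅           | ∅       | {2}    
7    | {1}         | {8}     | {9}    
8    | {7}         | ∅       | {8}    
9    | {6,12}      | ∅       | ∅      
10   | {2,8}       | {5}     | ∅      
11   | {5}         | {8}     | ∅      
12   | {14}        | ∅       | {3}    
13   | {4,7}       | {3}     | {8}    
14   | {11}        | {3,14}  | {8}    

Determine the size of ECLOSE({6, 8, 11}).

Start with {6, 8, 11}.
From 8 via λ: add 7.
From 11 via λ: add 5.
From 5 via λ: add 10.
From 7 via λ: add 1.
From 10 via λ: add 2.
From 2 via λ: add 4.
λ-closure = {1, 2, 4, 5, 6, 7, 8, 10, 11}, which has 9 states.

9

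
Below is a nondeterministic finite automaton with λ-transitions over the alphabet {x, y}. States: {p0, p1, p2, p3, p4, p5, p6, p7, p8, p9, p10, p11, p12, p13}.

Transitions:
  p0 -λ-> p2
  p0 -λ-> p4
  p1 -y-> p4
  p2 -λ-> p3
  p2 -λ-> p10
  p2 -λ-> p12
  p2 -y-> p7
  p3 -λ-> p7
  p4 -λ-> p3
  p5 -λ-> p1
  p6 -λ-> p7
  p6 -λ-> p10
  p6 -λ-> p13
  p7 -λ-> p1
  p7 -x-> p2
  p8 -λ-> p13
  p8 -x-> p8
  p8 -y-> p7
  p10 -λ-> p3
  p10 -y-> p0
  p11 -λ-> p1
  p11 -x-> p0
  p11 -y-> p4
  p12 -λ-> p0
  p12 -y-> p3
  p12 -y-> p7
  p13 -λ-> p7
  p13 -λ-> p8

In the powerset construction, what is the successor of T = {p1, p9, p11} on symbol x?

p11 on x → {p0}.
No x-transition from p1, p9.
Union after reading x: {p0}.
Now take the λ-closure:
From p0 via λ: add p2, p4.
From p2 via λ: add p3, p10, p12.
From p3 via λ: add p7.
From p7 via λ: add p1.
No new states can be added; the closed set is {p0, p1, p2, p3, p4, p7, p10, p12}.

{p0, p1, p2, p3, p4, p7, p10, p12}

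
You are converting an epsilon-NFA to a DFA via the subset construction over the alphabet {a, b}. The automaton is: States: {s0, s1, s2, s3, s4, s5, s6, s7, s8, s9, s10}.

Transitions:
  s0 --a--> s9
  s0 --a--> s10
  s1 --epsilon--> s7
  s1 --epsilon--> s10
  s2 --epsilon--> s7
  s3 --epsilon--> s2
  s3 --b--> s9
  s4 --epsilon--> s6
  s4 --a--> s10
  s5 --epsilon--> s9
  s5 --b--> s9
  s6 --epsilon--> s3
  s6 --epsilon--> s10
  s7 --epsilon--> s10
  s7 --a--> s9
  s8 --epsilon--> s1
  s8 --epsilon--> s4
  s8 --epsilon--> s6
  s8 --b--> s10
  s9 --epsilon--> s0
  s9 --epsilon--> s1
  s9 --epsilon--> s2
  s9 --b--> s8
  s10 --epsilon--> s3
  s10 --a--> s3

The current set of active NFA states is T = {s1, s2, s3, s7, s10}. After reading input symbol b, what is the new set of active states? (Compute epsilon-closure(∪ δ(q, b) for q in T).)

{s0, s1, s2, s3, s7, s9, s10}

s3 on b → {s9}.
No b-transition from s1, s2, s7, s10.
Union after reading b: {s9}.
Now take the epsilon-closure:
From s9 via epsilon: add s0, s1, s2.
From s1 via epsilon: add s7, s10.
From s10 via epsilon: add s3.
No new states can be added; the closed set is {s0, s1, s2, s3, s7, s9, s10}.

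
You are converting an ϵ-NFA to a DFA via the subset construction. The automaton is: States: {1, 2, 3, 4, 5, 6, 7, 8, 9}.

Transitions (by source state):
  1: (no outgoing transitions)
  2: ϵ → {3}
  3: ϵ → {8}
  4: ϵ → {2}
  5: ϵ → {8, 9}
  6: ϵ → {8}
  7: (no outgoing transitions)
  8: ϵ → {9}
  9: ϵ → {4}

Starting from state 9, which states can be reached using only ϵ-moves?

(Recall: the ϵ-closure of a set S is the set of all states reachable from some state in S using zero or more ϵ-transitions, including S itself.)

{2, 3, 4, 8, 9}

Start with {9}.
From 9 via ϵ: add 4.
From 4 via ϵ: add 2.
From 2 via ϵ: add 3.
From 3 via ϵ: add 8.
No new states can be added; the closed set is {2, 3, 4, 8, 9}.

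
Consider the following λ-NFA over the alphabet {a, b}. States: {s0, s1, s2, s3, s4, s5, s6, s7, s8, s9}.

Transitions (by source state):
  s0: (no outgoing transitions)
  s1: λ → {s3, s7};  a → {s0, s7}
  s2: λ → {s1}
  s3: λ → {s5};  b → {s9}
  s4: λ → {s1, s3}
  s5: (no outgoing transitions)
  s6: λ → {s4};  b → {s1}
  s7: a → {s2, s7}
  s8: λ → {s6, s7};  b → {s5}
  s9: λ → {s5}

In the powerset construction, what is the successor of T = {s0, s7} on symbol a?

s7 on a → {s2, s7}.
No a-transition from s0.
Union after reading a: {s2, s7}.
Now take the λ-closure:
From s2 via λ: add s1.
From s1 via λ: add s3.
From s3 via λ: add s5.
No new states can be added; the closed set is {s1, s2, s3, s5, s7}.

{s1, s2, s3, s5, s7}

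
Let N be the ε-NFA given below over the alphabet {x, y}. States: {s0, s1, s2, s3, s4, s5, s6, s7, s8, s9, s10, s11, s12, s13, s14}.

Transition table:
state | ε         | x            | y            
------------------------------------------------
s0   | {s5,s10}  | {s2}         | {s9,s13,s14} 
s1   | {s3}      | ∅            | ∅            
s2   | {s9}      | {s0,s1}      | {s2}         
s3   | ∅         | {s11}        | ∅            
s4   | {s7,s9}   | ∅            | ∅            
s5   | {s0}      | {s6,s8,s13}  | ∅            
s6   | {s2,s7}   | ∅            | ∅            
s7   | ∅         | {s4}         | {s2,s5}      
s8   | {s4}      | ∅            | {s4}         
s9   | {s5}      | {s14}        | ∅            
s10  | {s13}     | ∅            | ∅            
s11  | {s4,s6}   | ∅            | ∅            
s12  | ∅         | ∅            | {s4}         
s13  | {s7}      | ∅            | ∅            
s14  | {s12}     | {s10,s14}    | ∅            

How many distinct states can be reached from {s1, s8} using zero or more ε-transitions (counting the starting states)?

10

Start with {s1, s8}.
From s1 via ε: add s3.
From s8 via ε: add s4.
From s4 via ε: add s7, s9.
From s9 via ε: add s5.
From s5 via ε: add s0.
From s0 via ε: add s10.
From s10 via ε: add s13.
ε-closure = {s0, s1, s3, s4, s5, s7, s8, s9, s10, s13}, which has 10 states.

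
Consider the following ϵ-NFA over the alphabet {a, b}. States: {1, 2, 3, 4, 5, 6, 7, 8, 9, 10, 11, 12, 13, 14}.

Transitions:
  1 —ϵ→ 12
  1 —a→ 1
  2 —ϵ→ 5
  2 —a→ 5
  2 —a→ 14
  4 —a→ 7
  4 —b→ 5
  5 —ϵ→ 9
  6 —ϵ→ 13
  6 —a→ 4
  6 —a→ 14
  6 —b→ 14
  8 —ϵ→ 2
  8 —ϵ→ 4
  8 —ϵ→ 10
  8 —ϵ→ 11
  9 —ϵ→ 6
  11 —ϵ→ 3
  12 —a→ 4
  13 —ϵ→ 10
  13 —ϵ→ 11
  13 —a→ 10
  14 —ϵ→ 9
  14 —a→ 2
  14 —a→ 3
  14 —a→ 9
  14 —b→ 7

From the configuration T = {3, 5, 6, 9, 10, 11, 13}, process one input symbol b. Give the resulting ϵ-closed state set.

6 on b → {14}.
No b-transition from 3, 5, 9, 10, 11, 13.
Union after reading b: {14}.
Now take the ϵ-closure:
From 14 via ϵ: add 9.
From 9 via ϵ: add 6.
From 6 via ϵ: add 13.
From 13 via ϵ: add 10, 11.
From 11 via ϵ: add 3.
No new states can be added; the closed set is {3, 6, 9, 10, 11, 13, 14}.

{3, 6, 9, 10, 11, 13, 14}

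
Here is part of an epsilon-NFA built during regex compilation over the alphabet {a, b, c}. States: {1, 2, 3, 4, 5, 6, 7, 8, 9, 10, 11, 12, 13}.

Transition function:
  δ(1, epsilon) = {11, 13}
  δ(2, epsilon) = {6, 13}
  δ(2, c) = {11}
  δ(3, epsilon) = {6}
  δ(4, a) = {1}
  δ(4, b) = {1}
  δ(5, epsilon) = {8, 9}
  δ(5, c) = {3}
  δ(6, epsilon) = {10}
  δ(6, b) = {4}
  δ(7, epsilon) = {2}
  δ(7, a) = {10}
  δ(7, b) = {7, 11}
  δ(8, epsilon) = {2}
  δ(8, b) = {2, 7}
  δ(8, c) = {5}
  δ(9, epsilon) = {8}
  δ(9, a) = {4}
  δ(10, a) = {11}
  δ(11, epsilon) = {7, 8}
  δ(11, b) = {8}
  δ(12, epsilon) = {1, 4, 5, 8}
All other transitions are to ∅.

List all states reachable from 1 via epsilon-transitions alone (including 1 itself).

{1, 2, 6, 7, 8, 10, 11, 13}

Start with {1}.
From 1 via epsilon: add 11, 13.
From 11 via epsilon: add 7, 8.
From 7 via epsilon: add 2.
From 2 via epsilon: add 6.
From 6 via epsilon: add 10.
No new states can be added; the closed set is {1, 2, 6, 7, 8, 10, 11, 13}.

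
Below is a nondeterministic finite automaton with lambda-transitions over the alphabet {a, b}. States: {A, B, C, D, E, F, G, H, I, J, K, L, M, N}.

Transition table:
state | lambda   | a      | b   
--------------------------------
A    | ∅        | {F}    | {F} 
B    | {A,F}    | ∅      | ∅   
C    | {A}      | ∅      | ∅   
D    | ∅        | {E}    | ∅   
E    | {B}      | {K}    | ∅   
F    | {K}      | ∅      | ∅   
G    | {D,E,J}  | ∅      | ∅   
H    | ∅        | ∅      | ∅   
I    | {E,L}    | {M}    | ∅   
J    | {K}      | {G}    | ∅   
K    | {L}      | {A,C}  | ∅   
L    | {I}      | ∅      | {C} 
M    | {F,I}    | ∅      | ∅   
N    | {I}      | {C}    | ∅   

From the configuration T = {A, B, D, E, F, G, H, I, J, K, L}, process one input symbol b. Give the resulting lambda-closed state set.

A on b → {F}.
L on b → {C}.
No b-transition from B, D, E, F, G, H, I, J, K.
Union after reading b: {C, F}.
Now take the lambda-closure:
From C via lambda: add A.
From F via lambda: add K.
From K via lambda: add L.
From L via lambda: add I.
From I via lambda: add E.
From E via lambda: add B.
No new states can be added; the closed set is {A, B, C, E, F, I, K, L}.

{A, B, C, E, F, I, K, L}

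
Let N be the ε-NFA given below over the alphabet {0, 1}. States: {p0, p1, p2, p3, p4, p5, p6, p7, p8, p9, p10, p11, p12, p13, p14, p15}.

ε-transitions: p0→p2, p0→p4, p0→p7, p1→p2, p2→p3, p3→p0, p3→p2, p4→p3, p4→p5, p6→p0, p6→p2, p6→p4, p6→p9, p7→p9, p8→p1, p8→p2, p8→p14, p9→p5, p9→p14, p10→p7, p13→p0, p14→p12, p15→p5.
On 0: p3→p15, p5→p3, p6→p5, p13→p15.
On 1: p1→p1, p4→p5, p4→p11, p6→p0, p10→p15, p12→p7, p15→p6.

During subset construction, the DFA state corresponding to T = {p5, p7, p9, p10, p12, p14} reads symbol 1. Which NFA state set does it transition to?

{p5, p7, p9, p12, p14, p15}

p10 on 1 → {p15}.
p12 on 1 → {p7}.
No 1-transition from p5, p7, p9, p14.
Union after reading 1: {p7, p15}.
Now take the ε-closure:
From p7 via ε: add p9.
From p15 via ε: add p5.
From p9 via ε: add p14.
From p14 via ε: add p12.
No new states can be added; the closed set is {p5, p7, p9, p12, p14, p15}.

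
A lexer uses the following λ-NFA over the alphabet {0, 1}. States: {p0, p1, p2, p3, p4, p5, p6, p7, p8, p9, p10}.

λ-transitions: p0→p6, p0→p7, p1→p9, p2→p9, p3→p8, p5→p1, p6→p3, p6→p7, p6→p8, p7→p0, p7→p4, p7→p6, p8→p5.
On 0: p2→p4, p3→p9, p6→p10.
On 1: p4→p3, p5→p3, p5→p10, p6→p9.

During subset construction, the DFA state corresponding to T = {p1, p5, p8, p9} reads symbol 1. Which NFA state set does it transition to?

p5 on 1 → {p3, p10}.
No 1-transition from p1, p8, p9.
Union after reading 1: {p3, p10}.
Now take the λ-closure:
From p3 via λ: add p8.
From p8 via λ: add p5.
From p5 via λ: add p1.
From p1 via λ: add p9.
No new states can be added; the closed set is {p1, p3, p5, p8, p9, p10}.

{p1, p3, p5, p8, p9, p10}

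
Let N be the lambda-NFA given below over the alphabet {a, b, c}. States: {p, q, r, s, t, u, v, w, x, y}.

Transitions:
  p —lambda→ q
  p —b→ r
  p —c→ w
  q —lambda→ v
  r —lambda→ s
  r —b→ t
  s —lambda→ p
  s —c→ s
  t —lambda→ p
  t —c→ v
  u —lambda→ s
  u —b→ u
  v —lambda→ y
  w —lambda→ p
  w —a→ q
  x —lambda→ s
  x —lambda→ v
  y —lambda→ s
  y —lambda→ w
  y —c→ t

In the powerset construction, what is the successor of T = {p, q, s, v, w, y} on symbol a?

w on a → {q}.
No a-transition from p, q, s, v, y.
Union after reading a: {q}.
Now take the lambda-closure:
From q via lambda: add v.
From v via lambda: add y.
From y via lambda: add s, w.
From s via lambda: add p.
No new states can be added; the closed set is {p, q, s, v, w, y}.

{p, q, s, v, w, y}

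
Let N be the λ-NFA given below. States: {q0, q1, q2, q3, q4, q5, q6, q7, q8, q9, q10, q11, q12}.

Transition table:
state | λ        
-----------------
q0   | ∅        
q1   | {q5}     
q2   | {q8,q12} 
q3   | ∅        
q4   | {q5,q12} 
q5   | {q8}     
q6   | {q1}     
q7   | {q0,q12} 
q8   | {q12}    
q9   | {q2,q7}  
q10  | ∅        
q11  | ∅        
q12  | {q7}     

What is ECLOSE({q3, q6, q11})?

{q0, q1, q3, q5, q6, q7, q8, q11, q12}

Start with {q3, q6, q11}.
From q6 via λ: add q1.
From q1 via λ: add q5.
From q5 via λ: add q8.
From q8 via λ: add q12.
From q12 via λ: add q7.
From q7 via λ: add q0.
No new states can be added; the closed set is {q0, q1, q3, q5, q6, q7, q8, q11, q12}.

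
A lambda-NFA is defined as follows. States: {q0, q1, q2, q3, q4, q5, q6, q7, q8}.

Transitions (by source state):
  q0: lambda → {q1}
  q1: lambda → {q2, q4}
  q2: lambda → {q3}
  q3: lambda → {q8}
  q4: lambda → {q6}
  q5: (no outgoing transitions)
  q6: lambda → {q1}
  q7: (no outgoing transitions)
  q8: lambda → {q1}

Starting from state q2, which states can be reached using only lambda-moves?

Start with {q2}.
From q2 via lambda: add q3.
From q3 via lambda: add q8.
From q8 via lambda: add q1.
From q1 via lambda: add q4.
From q4 via lambda: add q6.
No new states can be added; the closed set is {q1, q2, q3, q4, q6, q8}.

{q1, q2, q3, q4, q6, q8}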